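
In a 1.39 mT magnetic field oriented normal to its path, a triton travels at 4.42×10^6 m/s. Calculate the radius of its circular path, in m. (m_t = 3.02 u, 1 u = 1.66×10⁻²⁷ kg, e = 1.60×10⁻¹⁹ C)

The magnetic force provides the centripetal force: qvB = mv²/r, so r = mv/(qB).
r = (5.01×10^-27 kg)(4.42×10^6 m/s) / [(1×1.60×10^-19 C)(1.39×10^-3 T)] = 99.6 m.

r ≈ 99.6 m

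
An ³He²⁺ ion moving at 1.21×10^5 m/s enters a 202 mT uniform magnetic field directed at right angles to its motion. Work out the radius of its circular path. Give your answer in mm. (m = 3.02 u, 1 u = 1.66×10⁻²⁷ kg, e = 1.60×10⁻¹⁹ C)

The magnetic force provides the centripetal force: qvB = mv²/r, so r = mv/(qB).
r = (5.01×10^-27 kg)(1.21×10^5 m/s) / [(2×1.60×10^-19 C)(0.202 T)] = 9.38×10^-3 m.

r ≈ 9.38 mm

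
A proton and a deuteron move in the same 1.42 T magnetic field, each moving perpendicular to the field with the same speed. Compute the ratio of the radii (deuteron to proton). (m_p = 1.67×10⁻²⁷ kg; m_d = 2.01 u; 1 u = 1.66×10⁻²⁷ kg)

ratio ≈ 2.00

r = mv/(qB) ⇒ at equal v, r ∝ m/q.
r_{deuteron}/r_{proton} = 2.00.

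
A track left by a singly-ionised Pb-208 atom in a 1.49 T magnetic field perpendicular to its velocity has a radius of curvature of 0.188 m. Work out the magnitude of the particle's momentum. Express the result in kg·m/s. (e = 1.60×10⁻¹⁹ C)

Since qvB = mv²/r, the momentum p = mv = qBr.
p = (1×1.60×10^-19)(1.49)(0.188) = 4.48×10^-20 kg·m/s.

p ≈ 4.48×10^-20 kg·m/s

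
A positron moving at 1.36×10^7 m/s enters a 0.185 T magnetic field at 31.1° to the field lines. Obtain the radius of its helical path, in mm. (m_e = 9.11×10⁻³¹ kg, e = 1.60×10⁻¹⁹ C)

r ≈ 0.216 mm

Only the perpendicular component v⊥ = v sin31.1° = 7.02×10^6 m/s is bent by the field.
r = m v⊥ /(qB) = (9.11×10^-31)(7.02×10^6) / [(1×1.60×10^-19)(0.185)] = 2.16×10^-4 m.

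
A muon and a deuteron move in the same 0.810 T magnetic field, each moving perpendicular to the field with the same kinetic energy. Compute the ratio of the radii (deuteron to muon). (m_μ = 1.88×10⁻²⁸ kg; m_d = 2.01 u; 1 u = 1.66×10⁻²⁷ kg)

r = √(2mK)/(qB) ⇒ at equal K, r ∝ √m/q.
r_{deuteron}/r_{muon} = 4.21.

ratio ≈ 4.21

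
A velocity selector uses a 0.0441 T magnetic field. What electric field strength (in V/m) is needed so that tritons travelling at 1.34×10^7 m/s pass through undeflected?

E ≈ 5.91×10^5 V/m

qE = qvB ⇒ E = vB = (1.34×10^7)(0.0441) = 5.91×10^5 V/m.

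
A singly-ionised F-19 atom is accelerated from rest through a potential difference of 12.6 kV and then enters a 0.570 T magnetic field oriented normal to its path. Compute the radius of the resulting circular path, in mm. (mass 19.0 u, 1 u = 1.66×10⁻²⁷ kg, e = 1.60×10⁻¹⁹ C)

The kinetic energy gained is K = qV = (1×1.60×10^-19)(1.26×10^4) = 2.02×10^-15 J.
v = √(2K/m) = 3.58×10^5 m/s.
r = mv/(qB) = (3.15×10^-26)(3.58×10^5) / [(1×1.60×10^-19)(0.570)] = 0.124 m.

r ≈ 124 mm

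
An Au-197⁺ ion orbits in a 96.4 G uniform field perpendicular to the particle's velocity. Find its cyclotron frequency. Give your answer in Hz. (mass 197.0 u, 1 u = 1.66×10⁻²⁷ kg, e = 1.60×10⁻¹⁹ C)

f = qB/(2πm) = (1×1.60×10^-19)(9.64×10^-3) / [2π(3.27×10^-25)] = 751 Hz.

f ≈ 751 Hz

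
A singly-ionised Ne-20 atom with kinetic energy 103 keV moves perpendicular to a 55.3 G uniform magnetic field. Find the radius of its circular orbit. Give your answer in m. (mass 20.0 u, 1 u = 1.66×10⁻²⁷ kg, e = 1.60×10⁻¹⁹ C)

r ≈ 37.4 m

Convert the energy: K = 103 keV = 1.65×10^-14 J.
v = √(2K/m) = √(2·1.65×10^-14/3.32×10^-26) = 9.96×10^5 m/s.
r = mv/(qB) = (3.32×10^-26)(9.96×10^5) / [(1×1.60×10^-19)(5.53×10^-3)] = 37.4 m.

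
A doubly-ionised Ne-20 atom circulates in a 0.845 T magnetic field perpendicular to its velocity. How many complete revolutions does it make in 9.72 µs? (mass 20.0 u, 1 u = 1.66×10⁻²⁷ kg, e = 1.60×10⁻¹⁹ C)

T = 2πm/(qB) = 2π(3.32×10^-26) / [(2×1.60×10^-19)(0.845)] = 7.7146×10^-7 s.
N = t/T = 9.72×10^-6 / 7.7146×10^-7 ≈ 12.60, so 12 complete revolutions.

N = 12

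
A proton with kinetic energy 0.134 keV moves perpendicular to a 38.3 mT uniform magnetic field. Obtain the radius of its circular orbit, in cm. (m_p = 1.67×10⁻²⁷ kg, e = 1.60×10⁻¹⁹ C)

Convert the energy: K = 0.134 keV = 2.14×10^-17 J.
v = √(2K/m) = √(2·2.14×10^-17/1.67×10^-27) = 1.60×10^5 m/s.
r = mv/(qB) = (1.67×10^-27)(1.60×10^5) / [(1×1.60×10^-19)(0.0383)] = 0.0437 m.

r ≈ 4.37 cm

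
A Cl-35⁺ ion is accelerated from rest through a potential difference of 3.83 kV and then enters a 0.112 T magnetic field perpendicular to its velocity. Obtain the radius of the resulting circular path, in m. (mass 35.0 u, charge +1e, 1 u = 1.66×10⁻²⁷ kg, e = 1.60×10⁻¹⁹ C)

The kinetic energy gained is K = qV = (1×1.60×10^-19)(3830) = 6.13×10^-16 J.
v = √(2K/m) = 1.45×10^5 m/s.
r = mv/(qB) = (5.81×10^-26)(1.45×10^5) / [(1×1.60×10^-19)(0.112)] = 0.471 m.

r ≈ 0.471 m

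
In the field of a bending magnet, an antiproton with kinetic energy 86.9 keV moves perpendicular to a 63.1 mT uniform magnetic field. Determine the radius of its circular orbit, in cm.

Convert the energy: K = 86.9 keV = 1.39×10^-14 J.
v = √(2K/m) = √(2·1.39×10^-14/1.67×10^-27) = 4.08×10^6 m/s.
r = mv/(qB) = (1.67×10^-27)(4.08×10^6) / [(1×1.60×10^-19)(0.0631)] = 0.675 m.

r ≈ 67.5 cm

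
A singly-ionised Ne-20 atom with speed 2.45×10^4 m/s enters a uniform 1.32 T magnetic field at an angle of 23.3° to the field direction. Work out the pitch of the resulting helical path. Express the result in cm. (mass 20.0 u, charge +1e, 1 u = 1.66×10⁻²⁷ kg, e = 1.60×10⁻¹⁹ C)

The velocity component along B is v∥ = v cos23.3° = 2.25×10^4 m/s.
The cyclotron period T = 2πm/(qB) = 9.88×10^-7 s is set by m, q, B alone.
Pitch = v∥·T = (2.25×10^4)(9.88×10^-7) = 0.0222 m.

pitch ≈ 2.22 cm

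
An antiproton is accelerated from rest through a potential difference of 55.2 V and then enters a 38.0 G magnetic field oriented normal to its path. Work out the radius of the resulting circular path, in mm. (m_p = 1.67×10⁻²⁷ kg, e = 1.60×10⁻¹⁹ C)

r ≈ 282 mm

The kinetic energy gained is K = qV = (1×1.60×10^-19)(55.2) = 8.83×10^-18 J.
v = √(2K/m) = 1.03×10^5 m/s.
r = mv/(qB) = (1.67×10^-27)(1.03×10^5) / [(1×1.60×10^-19)(3.80×10^-3)] = 0.282 m.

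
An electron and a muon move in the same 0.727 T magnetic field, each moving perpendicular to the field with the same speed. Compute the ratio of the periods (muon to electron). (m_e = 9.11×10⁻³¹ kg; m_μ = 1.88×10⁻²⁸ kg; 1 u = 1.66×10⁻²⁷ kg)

ratio ≈ 206

T = 2πm/(qB) is independent of speed, so T₂/T₁ = (m₂/q₂)/(m₁/q₁).
T_{muon}/T_{electron} = (1.88×10^-28/1e) / (9.11×10^-31/1e) = 206.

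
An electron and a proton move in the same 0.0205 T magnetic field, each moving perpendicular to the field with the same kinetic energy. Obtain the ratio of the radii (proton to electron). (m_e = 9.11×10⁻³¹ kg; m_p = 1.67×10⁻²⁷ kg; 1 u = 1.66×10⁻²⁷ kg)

ratio ≈ 42.8

r = √(2mK)/(qB) ⇒ at equal K, r ∝ √m/q.
r_{proton}/r_{electron} = 42.8.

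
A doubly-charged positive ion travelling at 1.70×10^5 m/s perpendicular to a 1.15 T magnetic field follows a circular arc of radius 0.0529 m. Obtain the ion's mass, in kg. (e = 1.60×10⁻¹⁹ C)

m ≈ 1.15×10^-25 kg

qvB = mv²/r ⇒ m = qBr/v.
m = (2×1.60×10^-19)(1.15)(0.0529) / (1.70×10^5) = 1.15×10^-25 kg.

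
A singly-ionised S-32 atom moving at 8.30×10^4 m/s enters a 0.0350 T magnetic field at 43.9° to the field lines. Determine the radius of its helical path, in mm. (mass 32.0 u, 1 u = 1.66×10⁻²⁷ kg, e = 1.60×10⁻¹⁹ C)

Only the perpendicular component v⊥ = v sin43.9° = 5.76×10^4 m/s is bent by the field.
r = m v⊥ /(qB) = (5.31×10^-26)(5.76×10^4) / [(1×1.60×10^-19)(0.0350)] = 0.546 m.

r ≈ 546 mm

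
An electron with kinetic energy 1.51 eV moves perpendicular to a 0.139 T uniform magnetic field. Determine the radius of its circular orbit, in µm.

r ≈ 29.8 µm

Convert the energy: K = 1.51 eV = 2.42×10^-19 J.
v = √(2K/m) = √(2·2.42×10^-19/9.11×10^-31) = 7.28×10^5 m/s.
r = mv/(qB) = (9.11×10^-31)(7.28×10^5) / [(1×1.60×10^-19)(0.139)] = 2.98×10^-5 m.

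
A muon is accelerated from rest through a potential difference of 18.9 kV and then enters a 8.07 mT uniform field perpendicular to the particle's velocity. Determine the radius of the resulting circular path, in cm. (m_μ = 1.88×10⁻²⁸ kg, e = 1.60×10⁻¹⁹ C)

r ≈ 82.6 cm

The kinetic energy gained is K = qV = (1×1.60×10^-19)(1.89×10^4) = 3.02×10^-15 J.
v = √(2K/m) = 5.67×10^6 m/s.
r = mv/(qB) = (1.88×10^-28)(5.67×10^6) / [(1×1.60×10^-19)(8.07×10^-3)] = 0.826 m.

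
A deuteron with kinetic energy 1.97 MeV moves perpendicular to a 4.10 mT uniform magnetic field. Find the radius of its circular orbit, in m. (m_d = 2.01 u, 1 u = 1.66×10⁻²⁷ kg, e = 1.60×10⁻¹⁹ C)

Convert the energy: K = 1.97 MeV = 3.15×10^-13 J.
v = √(2K/m) = √(2·3.15×10^-13/3.34×10^-27) = 1.37×10^7 m/s.
r = mv/(qB) = (3.34×10^-27)(1.37×10^7) / [(1×1.60×10^-19)(4.10×10^-3)] = 69.9 m.

r ≈ 69.9 m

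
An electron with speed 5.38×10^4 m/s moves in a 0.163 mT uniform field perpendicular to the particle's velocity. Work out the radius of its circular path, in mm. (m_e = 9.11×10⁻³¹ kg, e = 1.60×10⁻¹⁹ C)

The magnetic force provides the centripetal force: qvB = mv²/r, so r = mv/(qB).
r = (9.11×10^-31 kg)(5.38×10^4 m/s) / [(1×1.60×10^-19 C)(1.63×10^-4 T)] = 1.88×10^-3 m.

r ≈ 1.88 mm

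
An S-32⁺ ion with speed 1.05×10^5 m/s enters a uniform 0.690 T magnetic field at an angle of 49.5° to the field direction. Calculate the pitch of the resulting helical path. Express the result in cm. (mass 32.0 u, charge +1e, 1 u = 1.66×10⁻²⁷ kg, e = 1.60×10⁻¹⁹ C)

pitch ≈ 20.6 cm

The velocity component along B is v∥ = v cos49.5° = 6.82×10^4 m/s.
The cyclotron period T = 2πm/(qB) = 3.02×10^-6 s is set by m, q, B alone.
Pitch = v∥·T = (6.82×10^4)(3.02×10^-6) = 0.206 m.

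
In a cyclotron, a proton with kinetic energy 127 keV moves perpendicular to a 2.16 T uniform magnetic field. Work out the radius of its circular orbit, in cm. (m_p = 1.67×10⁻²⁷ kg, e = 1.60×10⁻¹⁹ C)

r ≈ 2.38 cm

Convert the energy: K = 127 keV = 2.03×10^-14 J.
v = √(2K/m) = √(2·2.03×10^-14/1.67×10^-27) = 4.93×10^6 m/s.
r = mv/(qB) = (1.67×10^-27)(4.93×10^6) / [(1×1.60×10^-19)(2.16)] = 0.0238 m.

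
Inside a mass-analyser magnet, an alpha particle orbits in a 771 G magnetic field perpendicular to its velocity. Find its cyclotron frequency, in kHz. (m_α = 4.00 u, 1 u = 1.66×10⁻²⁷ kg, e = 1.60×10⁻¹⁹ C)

f ≈ 591 kHz

f = qB/(2πm) = (2×1.60×10^-19)(0.0771) / [2π(6.64×10^-27)] = 5.91×10^5 Hz.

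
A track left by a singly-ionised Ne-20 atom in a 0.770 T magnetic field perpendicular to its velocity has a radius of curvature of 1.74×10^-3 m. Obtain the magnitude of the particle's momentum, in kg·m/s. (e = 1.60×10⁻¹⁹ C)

Since qvB = mv²/r, the momentum p = mv = qBr.
p = (1×1.60×10^-19)(0.770)(1.74×10^-3) = 2.14×10^-22 kg·m/s.

p ≈ 2.14×10^-22 kg·m/s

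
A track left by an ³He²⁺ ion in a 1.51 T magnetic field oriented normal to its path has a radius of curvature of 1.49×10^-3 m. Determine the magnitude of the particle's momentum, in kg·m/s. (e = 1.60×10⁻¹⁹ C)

Since qvB = mv²/r, the momentum p = mv = qBr.
p = (2×1.60×10^-19)(1.51)(1.49×10^-3) = 7.20×10^-22 kg·m/s.

p ≈ 7.20×10^-22 kg·m/s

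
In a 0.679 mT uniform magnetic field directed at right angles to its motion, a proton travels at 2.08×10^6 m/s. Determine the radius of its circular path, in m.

The magnetic force provides the centripetal force: qvB = mv²/r, so r = mv/(qB).
r = (1.67×10^-27 kg)(2.08×10^6 m/s) / [(1×1.60×10^-19 C)(6.79×10^-4 T)] = 32.0 m.

r ≈ 32.0 m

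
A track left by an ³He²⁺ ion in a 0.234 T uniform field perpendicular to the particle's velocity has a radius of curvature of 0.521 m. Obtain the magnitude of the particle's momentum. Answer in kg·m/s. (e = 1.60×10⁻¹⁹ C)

p ≈ 3.90×10^-20 kg·m/s

Since qvB = mv²/r, the momentum p = mv = qBr.
p = (2×1.60×10^-19)(0.234)(0.521) = 3.90×10^-20 kg·m/s.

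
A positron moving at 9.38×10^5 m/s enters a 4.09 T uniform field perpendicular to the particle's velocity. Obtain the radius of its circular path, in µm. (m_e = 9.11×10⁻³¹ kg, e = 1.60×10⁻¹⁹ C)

The magnetic force provides the centripetal force: qvB = mv²/r, so r = mv/(qB).
r = (9.11×10^-31 kg)(9.38×10^5 m/s) / [(1×1.60×10^-19 C)(4.09 T)] = 1.31×10^-6 m.

r ≈ 1.31 µm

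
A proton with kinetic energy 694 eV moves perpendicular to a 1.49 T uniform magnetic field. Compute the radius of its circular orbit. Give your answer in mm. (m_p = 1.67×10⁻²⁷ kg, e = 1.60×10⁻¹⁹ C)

Convert the energy: K = 694 eV = 1.11×10^-16 J.
v = √(2K/m) = √(2·1.11×10^-16/1.67×10^-27) = 3.65×10^5 m/s.
r = mv/(qB) = (1.67×10^-27)(3.65×10^5) / [(1×1.60×10^-19)(1.49)] = 2.55×10^-3 m.

r ≈ 2.55 mm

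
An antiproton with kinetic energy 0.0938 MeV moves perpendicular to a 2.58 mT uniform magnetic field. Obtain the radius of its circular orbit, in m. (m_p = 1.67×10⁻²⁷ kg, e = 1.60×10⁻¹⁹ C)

Convert the energy: K = 0.0938 MeV = 1.50×10^-14 J.
v = √(2K/m) = √(2·1.50×10^-14/1.67×10^-27) = 4.24×10^6 m/s.
r = mv/(qB) = (1.67×10^-27)(4.24×10^6) / [(1×1.60×10^-19)(2.58×10^-3)] = 17.2 m.

r ≈ 17.2 m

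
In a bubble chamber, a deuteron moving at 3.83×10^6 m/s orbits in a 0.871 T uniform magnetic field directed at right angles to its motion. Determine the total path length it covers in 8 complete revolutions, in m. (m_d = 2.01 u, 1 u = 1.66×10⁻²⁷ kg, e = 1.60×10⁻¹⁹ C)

r = mv/(qB) = 0.0917 m, so one revolution covers 2πr = 0.576 m.
In 8 revolutions: L = 8·2πr = 4.61 m.

L ≈ 4.61 m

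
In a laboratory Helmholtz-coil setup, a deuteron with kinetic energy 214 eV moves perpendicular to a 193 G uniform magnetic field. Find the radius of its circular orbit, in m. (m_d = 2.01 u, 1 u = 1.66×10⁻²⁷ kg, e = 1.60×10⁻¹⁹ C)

r ≈ 0.155 m

Convert the energy: K = 214 eV = 3.42×10^-17 J.
v = √(2K/m) = √(2·3.42×10^-17/3.34×10^-27) = 1.43×10^5 m/s.
r = mv/(qB) = (3.34×10^-27)(1.43×10^5) / [(1×1.60×10^-19)(0.0193)] = 0.155 m.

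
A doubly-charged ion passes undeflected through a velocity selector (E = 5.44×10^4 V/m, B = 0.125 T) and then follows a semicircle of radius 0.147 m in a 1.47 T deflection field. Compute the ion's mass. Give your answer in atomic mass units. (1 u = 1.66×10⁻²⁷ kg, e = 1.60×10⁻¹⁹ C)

v = E/B₁ = 4.35×10^5 m/s.
From r = mv/(qB₂), m = qB₂r/v = (2×1.60×10^-19)(1.47)(0.147) / (4.35×10^5) = 1.59×10^-25 kg.
In atomic mass units: m = 1.59×10^-25 / 1.66×10^-27 = 95.7 u.

m ≈ 95.7 u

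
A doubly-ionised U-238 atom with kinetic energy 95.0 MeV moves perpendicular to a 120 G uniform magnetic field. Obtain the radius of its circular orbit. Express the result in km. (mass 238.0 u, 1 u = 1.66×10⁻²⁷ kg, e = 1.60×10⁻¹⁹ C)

r ≈ 0.903 km

Convert the energy: K = 95.0 MeV = 1.52×10^-11 J.
v = √(2K/m) = √(2·1.52×10^-11/3.95×10^-25) = 8.77×10^6 m/s.
r = mv/(qB) = (3.95×10^-25)(8.77×10^6) / [(2×1.60×10^-19)(0.0120)] = 903 m.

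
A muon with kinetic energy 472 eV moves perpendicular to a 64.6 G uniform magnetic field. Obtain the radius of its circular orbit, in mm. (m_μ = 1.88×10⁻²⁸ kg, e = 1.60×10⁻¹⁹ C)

Convert the energy: K = 472 eV = 7.55×10^-17 J.
v = √(2K/m) = √(2·7.55×10^-17/1.88×10^-28) = 8.96×10^5 m/s.
r = mv/(qB) = (1.88×10^-28)(8.96×10^5) / [(1×1.60×10^-19)(6.46×10^-3)] = 0.163 m.

r ≈ 163 mm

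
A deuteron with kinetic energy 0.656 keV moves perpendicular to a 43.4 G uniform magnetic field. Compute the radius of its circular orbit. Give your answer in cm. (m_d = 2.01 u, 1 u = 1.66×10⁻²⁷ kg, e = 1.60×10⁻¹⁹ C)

Convert the energy: K = 0.656 keV = 1.05×10^-16 J.
v = √(2K/m) = √(2·1.05×10^-16/3.34×10^-27) = 2.51×10^5 m/s.
r = mv/(qB) = (3.34×10^-27)(2.51×10^5) / [(1×1.60×10^-19)(4.34×10^-3)] = 1.21 m.

r ≈ 121 cm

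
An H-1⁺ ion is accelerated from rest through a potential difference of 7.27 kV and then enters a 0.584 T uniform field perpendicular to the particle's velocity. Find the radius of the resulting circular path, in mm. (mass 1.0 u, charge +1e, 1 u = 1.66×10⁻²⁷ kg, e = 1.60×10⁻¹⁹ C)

r ≈ 21.0 mm

The kinetic energy gained is K = qV = (1×1.60×10^-19)(7270) = 1.16×10^-15 J.
v = √(2K/m) = 1.18×10^6 m/s.
r = mv/(qB) = (1.66×10^-27)(1.18×10^6) / [(1×1.60×10^-19)(0.584)] = 0.0210 m.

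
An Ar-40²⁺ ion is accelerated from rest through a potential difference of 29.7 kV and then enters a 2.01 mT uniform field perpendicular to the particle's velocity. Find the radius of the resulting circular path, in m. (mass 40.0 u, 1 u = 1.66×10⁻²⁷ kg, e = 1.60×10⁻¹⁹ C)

r ≈ 55.2 m

The kinetic energy gained is K = qV = (2×1.60×10^-19)(2.97×10^4) = 9.50×10^-15 J.
v = √(2K/m) = 5.35×10^5 m/s.
r = mv/(qB) = (6.64×10^-26)(5.35×10^5) / [(2×1.60×10^-19)(2.01×10^-3)] = 55.2 m.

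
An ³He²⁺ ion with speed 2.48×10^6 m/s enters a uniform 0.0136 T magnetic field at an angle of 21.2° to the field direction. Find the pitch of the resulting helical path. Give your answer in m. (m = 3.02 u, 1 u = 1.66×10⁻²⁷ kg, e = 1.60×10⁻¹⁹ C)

pitch ≈ 16.7 m

The velocity component along B is v∥ = v cos21.2° = 2.31×10^6 m/s.
The cyclotron period T = 2πm/(qB) = 7.24×10^-6 s is set by m, q, B alone.
Pitch = v∥·T = (2.31×10^6)(7.24×10^-6) = 16.7 m.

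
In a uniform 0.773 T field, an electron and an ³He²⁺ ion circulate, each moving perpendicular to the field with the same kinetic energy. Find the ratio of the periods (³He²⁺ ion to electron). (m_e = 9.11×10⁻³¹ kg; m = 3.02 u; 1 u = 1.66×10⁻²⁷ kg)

T = 2πm/(qB) is independent of speed, so T₂/T₁ = (m₂/q₂)/(m₁/q₁).
T_{³He²⁺ ion}/T_{electron} = (5.01×10^-27/2e) / (9.11×10^-31/1e) = 2750.

ratio ≈ 2750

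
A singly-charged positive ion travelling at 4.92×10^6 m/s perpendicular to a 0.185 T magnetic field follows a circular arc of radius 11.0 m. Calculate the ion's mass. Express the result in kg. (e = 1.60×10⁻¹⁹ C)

qvB = mv²/r ⇒ m = qBr/v.
m = (1×1.60×10^-19)(0.185)(11.0) / (4.92×10^6) = 6.62×10^-26 kg.

m ≈ 6.62×10^-26 kg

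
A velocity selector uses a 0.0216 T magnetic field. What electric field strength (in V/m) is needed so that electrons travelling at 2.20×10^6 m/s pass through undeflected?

E ≈ 4.75×10^4 V/m

qE = qvB ⇒ E = vB = (2.20×10^6)(0.0216) = 4.75×10^4 V/m.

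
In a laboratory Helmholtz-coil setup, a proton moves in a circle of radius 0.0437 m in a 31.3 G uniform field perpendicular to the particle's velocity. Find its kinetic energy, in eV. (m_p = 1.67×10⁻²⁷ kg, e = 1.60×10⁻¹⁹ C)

v = qBr/m = (1×1.60×10^-19)(3.13×10^-3)(0.0437) / (1.67×10^-27) = 1.31×10^4 m/s.
K = ½mv² = 0.5·(1.67×10^-27)·(1.31×10^4)² = 1.43×10^-19 J = 0.896 eV.

K ≈ 0.896 eV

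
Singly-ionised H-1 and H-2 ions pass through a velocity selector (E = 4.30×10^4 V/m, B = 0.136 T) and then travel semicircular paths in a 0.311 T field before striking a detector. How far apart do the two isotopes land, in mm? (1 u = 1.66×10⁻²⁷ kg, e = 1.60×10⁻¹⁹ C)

Both emerge at v = E/B₁ = 3.16×10^5 m/s.
r = mv/(qB₂), so r₁ = 0.0105 m and r₂ = 0.0211 m, giving Δr = 0.0105 m.
After a semicircle each ion lands a diameter 2r from the entry slit, so the separation is 2Δr = 0.0211 m.

Δd ≈ 21.1 mm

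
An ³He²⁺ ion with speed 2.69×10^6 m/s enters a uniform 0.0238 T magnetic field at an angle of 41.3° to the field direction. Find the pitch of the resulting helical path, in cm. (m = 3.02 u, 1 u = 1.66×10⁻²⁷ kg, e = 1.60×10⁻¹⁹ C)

pitch ≈ 836 cm

The velocity component along B is v∥ = v cos41.3° = 2.02×10^6 m/s.
The cyclotron period T = 2πm/(qB) = 4.14×10^-6 s is set by m, q, B alone.
Pitch = v∥·T = (2.02×10^6)(4.14×10^-6) = 8.36 m.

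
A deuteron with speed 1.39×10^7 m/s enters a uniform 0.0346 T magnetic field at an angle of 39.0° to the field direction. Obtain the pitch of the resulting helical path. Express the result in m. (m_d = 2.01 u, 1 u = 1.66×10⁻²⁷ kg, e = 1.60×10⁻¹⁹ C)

pitch ≈ 40.9 m

The velocity component along B is v∥ = v cos39.0° = 1.08×10^7 m/s.
The cyclotron period T = 2πm/(qB) = 3.79×10^-6 s is set by m, q, B alone.
Pitch = v∥·T = (1.08×10^7)(3.79×10^-6) = 40.9 m.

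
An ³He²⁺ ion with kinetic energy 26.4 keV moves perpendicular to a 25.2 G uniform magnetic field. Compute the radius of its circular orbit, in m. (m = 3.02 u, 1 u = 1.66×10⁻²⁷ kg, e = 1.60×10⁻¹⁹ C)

r ≈ 8.07 m

Convert the energy: K = 26.4 keV = 4.22×10^-15 J.
v = √(2K/m) = √(2·4.22×10^-15/5.01×10^-27) = 1.30×10^6 m/s.
r = mv/(qB) = (5.01×10^-27)(1.30×10^6) / [(2×1.60×10^-19)(2.52×10^-3)] = 8.07 m.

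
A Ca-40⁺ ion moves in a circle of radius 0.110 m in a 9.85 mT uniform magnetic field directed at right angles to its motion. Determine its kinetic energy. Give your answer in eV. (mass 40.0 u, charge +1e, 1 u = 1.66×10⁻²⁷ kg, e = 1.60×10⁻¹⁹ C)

v = qBr/m = (1×1.60×10^-19)(9.85×10^-3)(0.110) / (6.64×10^-26) = 2610 m/s.
K = ½mv² = 0.5·(6.64×10^-26)·(2610)² = 2.26×10^-19 J = 1.41 eV.

K ≈ 1.41 eV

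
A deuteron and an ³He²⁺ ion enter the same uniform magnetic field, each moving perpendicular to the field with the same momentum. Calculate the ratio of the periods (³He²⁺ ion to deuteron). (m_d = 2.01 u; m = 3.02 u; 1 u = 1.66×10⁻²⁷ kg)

ratio ≈ 0.751

T = 2πm/(qB) is independent of speed, so T₂/T₁ = (m₂/q₂)/(m₁/q₁).
T_{³He²⁺ ion}/T_{deuteron} = (5.01×10^-27/2e) / (3.34×10^-27/1e) = 0.751.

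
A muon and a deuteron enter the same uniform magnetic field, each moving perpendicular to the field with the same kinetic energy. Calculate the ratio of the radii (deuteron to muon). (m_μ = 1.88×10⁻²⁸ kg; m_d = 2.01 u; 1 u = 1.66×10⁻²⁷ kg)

r = √(2mK)/(qB) ⇒ at equal K, r ∝ √m/q.
r_{deuteron}/r_{muon} = 4.21.

ratio ≈ 4.21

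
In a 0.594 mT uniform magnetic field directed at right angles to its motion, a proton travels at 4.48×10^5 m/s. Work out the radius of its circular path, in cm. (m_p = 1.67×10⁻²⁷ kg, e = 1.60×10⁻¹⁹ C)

The magnetic force provides the centripetal force: qvB = mv²/r, so r = mv/(qB).
r = (1.67×10^-27 kg)(4.48×10^5 m/s) / [(1×1.60×10^-19 C)(5.94×10^-4 T)] = 7.87 m.

r ≈ 787 cm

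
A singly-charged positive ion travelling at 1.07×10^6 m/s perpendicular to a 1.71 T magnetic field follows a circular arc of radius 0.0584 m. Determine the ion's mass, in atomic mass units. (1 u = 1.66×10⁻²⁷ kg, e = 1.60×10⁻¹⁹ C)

qvB = mv²/r ⇒ m = qBr/v.
m = (1×1.60×10^-19)(1.71)(0.0584) / (1.07×10^6) = 1.49×10^-26 kg = 9.00 u.

m ≈ 9.00 u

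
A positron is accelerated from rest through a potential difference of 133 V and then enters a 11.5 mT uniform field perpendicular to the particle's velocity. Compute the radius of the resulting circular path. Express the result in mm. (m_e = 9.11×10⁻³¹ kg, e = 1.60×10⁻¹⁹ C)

The kinetic energy gained is K = qV = (1×1.60×10^-19)(133) = 2.13×10^-17 J.
v = √(2K/m) = 6.84×10^6 m/s.
r = mv/(qB) = (9.11×10^-31)(6.84×10^6) / [(1×1.60×10^-19)(0.0115)] = 3.38×10^-3 m.

r ≈ 3.38 mm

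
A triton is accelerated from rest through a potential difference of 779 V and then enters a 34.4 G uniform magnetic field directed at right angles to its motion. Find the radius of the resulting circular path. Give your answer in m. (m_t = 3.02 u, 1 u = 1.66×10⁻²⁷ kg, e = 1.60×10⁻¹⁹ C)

The kinetic energy gained is K = qV = (1×1.60×10^-19)(779) = 1.25×10^-16 J.
v = √(2K/m) = 2.23×10^5 m/s.
r = mv/(qB) = (5.01×10^-27)(2.23×10^5) / [(1×1.60×10^-19)(3.44×10^-3)] = 2.03 m.

r ≈ 2.03 m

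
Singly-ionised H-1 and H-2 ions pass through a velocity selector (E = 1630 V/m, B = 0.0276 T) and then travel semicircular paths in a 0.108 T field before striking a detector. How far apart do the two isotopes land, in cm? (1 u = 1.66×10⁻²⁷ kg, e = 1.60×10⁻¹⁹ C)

Both emerge at v = E/B₁ = 5.91×10^4 m/s.
r = mv/(qB₂), so r₁ = 5.673×10^-3 m and r₂ = 0.01135 m, giving Δr = 5.67×10^-3 m.
After a semicircle each ion lands a diameter 2r from the entry slit, so the separation is 2Δr = 0.0113 m.

Δd ≈ 1.13 cm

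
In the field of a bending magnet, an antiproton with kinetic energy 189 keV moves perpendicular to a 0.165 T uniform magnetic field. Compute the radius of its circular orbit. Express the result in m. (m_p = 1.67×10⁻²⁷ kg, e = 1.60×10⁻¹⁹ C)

r ≈ 0.381 m

Convert the energy: K = 189 keV = 3.02×10^-14 J.
v = √(2K/m) = √(2·3.02×10^-14/1.67×10^-27) = 6.02×10^6 m/s.
r = mv/(qB) = (1.67×10^-27)(6.02×10^6) / [(1×1.60×10^-19)(0.165)] = 0.381 m.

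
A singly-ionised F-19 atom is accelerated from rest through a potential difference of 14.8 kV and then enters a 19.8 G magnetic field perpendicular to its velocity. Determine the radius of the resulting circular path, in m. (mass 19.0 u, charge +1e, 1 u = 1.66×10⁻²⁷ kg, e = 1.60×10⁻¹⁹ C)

The kinetic energy gained is K = qV = (1×1.60×10^-19)(1.48×10^4) = 2.37×10^-15 J.
v = √(2K/m) = 3.88×10^5 m/s.
r = mv/(qB) = (3.15×10^-26)(3.88×10^5) / [(1×1.60×10^-19)(1.98×10^-3)] = 38.6 m.

r ≈ 38.6 m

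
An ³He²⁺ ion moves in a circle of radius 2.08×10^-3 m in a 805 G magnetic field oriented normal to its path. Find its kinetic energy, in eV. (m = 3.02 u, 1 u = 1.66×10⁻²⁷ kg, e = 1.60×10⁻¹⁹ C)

K ≈ 1.79 eV

v = qBr/m = (2×1.60×10^-19)(0.0805)(2.08×10^-3) / (5.01×10^-27) = 1.07×10^4 m/s.
K = ½mv² = 0.5·(5.01×10^-27)·(1.07×10^4)² = 2.86×10^-19 J = 1.79 eV.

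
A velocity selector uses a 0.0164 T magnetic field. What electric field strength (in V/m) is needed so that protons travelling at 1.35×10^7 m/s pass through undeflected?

qE = qvB ⇒ E = vB = (1.35×10^7)(0.0164) = 2.21×10^5 V/m.

E ≈ 2.21×10^5 V/m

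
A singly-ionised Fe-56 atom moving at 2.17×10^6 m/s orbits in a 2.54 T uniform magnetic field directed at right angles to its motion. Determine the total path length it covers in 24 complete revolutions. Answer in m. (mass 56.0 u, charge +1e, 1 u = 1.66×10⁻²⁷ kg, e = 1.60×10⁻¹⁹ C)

r = mv/(qB) = 0.496 m, so one revolution covers 2πr = 3.12 m.
In 24 revolutions: L = 24·2πr = 74.9 m.

L ≈ 74.9 m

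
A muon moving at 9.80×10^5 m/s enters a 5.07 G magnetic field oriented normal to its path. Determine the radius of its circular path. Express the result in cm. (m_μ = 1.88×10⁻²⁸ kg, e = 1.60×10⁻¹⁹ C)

r ≈ 227 cm

The magnetic force provides the centripetal force: qvB = mv²/r, so r = mv/(qB).
r = (1.88×10^-28 kg)(9.80×10^5 m/s) / [(1×1.60×10^-19 C)(5.07×10^-4 T)] = 2.27 m.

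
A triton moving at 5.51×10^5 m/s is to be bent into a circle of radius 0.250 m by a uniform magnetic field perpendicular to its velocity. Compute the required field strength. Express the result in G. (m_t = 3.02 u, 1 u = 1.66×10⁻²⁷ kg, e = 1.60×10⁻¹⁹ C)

qvB = mv²/r gives B = mv/(qr).
B = (5.01×10^-27)(5.51×10^5) / [(1×1.60×10^-19)(0.250)] = 0.0691 T.

B ≈ 691 G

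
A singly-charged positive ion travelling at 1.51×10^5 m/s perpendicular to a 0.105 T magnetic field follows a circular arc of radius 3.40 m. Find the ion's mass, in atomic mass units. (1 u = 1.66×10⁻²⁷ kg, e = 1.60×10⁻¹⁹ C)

m ≈ 228 u

qvB = mv²/r ⇒ m = qBr/v.
m = (1×1.60×10^-19)(0.105)(3.40) / (1.51×10^5) = 3.78×10^-25 kg = 228 u.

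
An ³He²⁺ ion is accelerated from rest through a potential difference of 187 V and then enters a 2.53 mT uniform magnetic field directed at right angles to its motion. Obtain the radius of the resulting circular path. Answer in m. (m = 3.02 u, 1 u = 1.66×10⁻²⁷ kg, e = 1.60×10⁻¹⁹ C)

r ≈ 0.957 m

The kinetic energy gained is K = qV = (2×1.60×10^-19)(187) = 5.98×10^-17 J.
v = √(2K/m) = 1.55×10^5 m/s.
r = mv/(qB) = (5.01×10^-27)(1.55×10^5) / [(2×1.60×10^-19)(2.53×10^-3)] = 0.957 m.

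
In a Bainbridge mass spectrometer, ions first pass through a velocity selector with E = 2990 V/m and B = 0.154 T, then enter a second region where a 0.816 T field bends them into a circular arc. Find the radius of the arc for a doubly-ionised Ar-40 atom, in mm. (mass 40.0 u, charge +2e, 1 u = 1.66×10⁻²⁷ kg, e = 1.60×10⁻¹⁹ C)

The selector passes v = E/B = 2990/0.154 = 1.94×10^4 m/s.
In the deflection region, r = mv/(qB₂) = (6.64×10^-26)(1.94×10^4) / [(2×1.60×10^-19)(0.816)] = 4.94×10^-3 m.

r ≈ 4.94 mm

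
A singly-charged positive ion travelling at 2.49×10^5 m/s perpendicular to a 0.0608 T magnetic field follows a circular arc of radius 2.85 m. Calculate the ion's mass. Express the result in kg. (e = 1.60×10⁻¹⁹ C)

m ≈ 1.11×10^-25 kg

qvB = mv²/r ⇒ m = qBr/v.
m = (1×1.60×10^-19)(0.0608)(2.85) / (2.49×10^5) = 1.11×10^-25 kg.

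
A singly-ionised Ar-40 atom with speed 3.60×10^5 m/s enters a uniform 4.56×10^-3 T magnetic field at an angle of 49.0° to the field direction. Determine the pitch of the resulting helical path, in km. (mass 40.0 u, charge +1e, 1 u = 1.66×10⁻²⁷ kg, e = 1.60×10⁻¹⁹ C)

The velocity component along B is v∥ = v cos49.0° = 2.36×10^5 m/s.
The cyclotron period T = 2πm/(qB) = 5.72×10^-4 s is set by m, q, B alone.
Pitch = v∥·T = (2.36×10^5)(5.72×10^-4) = 135 m.

pitch ≈ 0.135 km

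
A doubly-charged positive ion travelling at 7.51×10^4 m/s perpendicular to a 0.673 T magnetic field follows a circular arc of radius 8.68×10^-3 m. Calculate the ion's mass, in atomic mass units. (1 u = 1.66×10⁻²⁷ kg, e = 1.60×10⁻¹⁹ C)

m ≈ 15.0 u

qvB = mv²/r ⇒ m = qBr/v.
m = (2×1.60×10^-19)(0.673)(8.68×10^-3) / (7.51×10^4) = 2.49×10^-26 kg = 15.0 u.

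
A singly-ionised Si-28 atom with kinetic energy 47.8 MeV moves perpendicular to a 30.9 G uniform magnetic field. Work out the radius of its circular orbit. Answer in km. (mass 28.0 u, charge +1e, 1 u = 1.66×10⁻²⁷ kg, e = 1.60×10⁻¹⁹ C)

r ≈ 1.71 km

Convert the energy: K = 47.8 MeV = 7.65×10^-12 J.
v = √(2K/m) = √(2·7.65×10^-12/4.65×10^-26) = 1.81×10^7 m/s.
r = mv/(qB) = (4.65×10^-26)(1.81×10^7) / [(1×1.60×10^-19)(3.09×10^-3)] = 1710 m.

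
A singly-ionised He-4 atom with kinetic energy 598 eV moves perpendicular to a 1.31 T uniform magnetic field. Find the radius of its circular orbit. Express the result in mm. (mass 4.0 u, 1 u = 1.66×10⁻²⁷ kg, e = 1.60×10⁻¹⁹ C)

Convert the energy: K = 598 eV = 9.57×10^-17 J.
v = √(2K/m) = √(2·9.57×10^-17/6.64×10^-27) = 1.70×10^5 m/s.
r = mv/(qB) = (6.64×10^-27)(1.70×10^5) / [(1×1.60×10^-19)(1.31)] = 5.38×10^-3 m.

r ≈ 5.38 mm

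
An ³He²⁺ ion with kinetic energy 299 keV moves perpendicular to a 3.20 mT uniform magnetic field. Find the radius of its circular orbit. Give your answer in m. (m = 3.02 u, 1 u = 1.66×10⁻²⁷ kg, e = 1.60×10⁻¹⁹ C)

Convert the energy: K = 299 keV = 4.78×10^-14 J.
v = √(2K/m) = √(2·4.78×10^-14/5.01×10^-27) = 4.37×10^6 m/s.
r = mv/(qB) = (5.01×10^-27)(4.37×10^6) / [(2×1.60×10^-19)(3.20×10^-3)] = 21.4 m.

r ≈ 21.4 m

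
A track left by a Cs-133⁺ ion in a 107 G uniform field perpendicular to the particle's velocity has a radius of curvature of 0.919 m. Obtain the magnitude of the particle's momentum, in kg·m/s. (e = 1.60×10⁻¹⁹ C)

Since qvB = mv²/r, the momentum p = mv = qBr.
p = (1×1.60×10^-19)(0.0107)(0.919) = 1.57×10^-21 kg·m/s.

p ≈ 1.57×10^-21 kg·m/s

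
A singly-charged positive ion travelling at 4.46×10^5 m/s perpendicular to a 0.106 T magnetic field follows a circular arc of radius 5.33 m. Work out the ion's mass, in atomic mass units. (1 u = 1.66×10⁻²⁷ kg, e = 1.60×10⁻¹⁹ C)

m ≈ 122 u

qvB = mv²/r ⇒ m = qBr/v.
m = (1×1.60×10^-19)(0.106)(5.33) / (4.46×10^5) = 2.03×10^-25 kg = 122 u.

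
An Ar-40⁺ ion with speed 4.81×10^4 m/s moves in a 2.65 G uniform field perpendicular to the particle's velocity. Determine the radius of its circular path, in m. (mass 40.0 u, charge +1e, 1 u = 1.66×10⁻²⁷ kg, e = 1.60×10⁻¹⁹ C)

The magnetic force provides the centripetal force: qvB = mv²/r, so r = mv/(qB).
r = (6.64×10^-26 kg)(4.81×10^4 m/s) / [(1×1.60×10^-19 C)(2.65×10^-4 T)] = 75.3 m.

r ≈ 75.3 m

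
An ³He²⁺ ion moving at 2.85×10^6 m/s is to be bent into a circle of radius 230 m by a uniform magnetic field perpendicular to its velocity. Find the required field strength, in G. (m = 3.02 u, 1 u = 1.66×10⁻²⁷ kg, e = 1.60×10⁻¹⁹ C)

B ≈ 1.94 G

qvB = mv²/r gives B = mv/(qr).
B = (5.01×10^-27)(2.85×10^6) / [(2×1.60×10^-19)(230)] = 1.94×10^-4 T.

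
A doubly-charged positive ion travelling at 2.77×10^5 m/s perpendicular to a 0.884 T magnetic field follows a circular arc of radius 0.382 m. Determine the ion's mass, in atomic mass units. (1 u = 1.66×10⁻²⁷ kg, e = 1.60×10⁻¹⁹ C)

qvB = mv²/r ⇒ m = qBr/v.
m = (2×1.60×10^-19)(0.884)(0.382) / (2.77×10^5) = 3.90×10^-25 kg = 235 u.

m ≈ 235 u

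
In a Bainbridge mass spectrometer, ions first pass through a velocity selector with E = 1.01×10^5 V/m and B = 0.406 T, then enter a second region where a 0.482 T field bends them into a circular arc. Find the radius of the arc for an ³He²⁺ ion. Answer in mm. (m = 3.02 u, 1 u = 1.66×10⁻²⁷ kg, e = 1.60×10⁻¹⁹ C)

The selector passes v = E/B = 1.01×10^5/0.406 = 2.49×10^5 m/s.
In the deflection region, r = mv/(qB₂) = (5.01×10^-27)(2.49×10^5) / [(2×1.60×10^-19)(0.482)] = 8.09×10^-3 m.

r ≈ 8.09 mm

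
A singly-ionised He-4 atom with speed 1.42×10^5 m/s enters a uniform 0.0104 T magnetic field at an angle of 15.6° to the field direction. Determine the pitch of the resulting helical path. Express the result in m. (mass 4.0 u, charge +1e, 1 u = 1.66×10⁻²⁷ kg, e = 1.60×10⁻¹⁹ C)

The velocity component along B is v∥ = v cos15.6° = 1.37×10^5 m/s.
The cyclotron period T = 2πm/(qB) = 2.51×10^-5 s is set by m, q, B alone.
Pitch = v∥·T = (1.37×10^5)(2.51×10^-5) = 3.43 m.

pitch ≈ 3.43 m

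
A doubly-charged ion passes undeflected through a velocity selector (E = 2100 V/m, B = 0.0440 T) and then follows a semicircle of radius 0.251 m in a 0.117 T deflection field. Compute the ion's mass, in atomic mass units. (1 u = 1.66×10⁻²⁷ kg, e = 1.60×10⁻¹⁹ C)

m ≈ 119 u

v = E/B₁ = 4.77×10^4 m/s.
From r = mv/(qB₂), m = qB₂r/v = (2×1.60×10^-19)(0.117)(0.251) / (4.77×10^4) = 1.97×10^-25 kg.
In atomic mass units: m = 1.97×10^-25 / 1.66×10^-27 = 119 u.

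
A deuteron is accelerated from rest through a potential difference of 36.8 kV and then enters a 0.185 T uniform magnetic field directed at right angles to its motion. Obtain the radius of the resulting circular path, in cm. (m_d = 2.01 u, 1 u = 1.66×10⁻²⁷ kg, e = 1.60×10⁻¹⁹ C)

The kinetic energy gained is K = qV = (1×1.60×10^-19)(3.68×10^4) = 5.89×10^-15 J.
v = √(2K/m) = 1.88×10^6 m/s.
r = mv/(qB) = (3.34×10^-27)(1.88×10^6) / [(1×1.60×10^-19)(0.185)] = 0.212 m.

r ≈ 21.2 cm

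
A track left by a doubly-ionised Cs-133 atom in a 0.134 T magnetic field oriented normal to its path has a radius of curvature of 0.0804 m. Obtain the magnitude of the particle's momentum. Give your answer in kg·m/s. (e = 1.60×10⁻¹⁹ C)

p ≈ 3.45×10^-21 kg·m/s

Since qvB = mv²/r, the momentum p = mv = qBr.
p = (2×1.60×10^-19)(0.134)(0.0804) = 3.45×10^-21 kg·m/s.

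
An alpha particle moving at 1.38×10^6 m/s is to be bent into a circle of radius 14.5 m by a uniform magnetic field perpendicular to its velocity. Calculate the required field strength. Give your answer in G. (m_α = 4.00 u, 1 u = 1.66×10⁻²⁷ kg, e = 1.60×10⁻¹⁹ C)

qvB = mv²/r gives B = mv/(qr).
B = (6.64×10^-27)(1.38×10^6) / [(2×1.60×10^-19)(14.5)] = 1.97×10^-3 T.

B ≈ 19.7 G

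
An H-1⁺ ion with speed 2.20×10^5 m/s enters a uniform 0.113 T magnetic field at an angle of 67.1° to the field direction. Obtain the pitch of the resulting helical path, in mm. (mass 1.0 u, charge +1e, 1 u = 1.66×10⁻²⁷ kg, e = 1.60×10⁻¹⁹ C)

pitch ≈ 49.4 mm

The velocity component along B is v∥ = v cos67.1° = 8.56×10^4 m/s.
The cyclotron period T = 2πm/(qB) = 5.77×10^-7 s is set by m, q, B alone.
Pitch = v∥·T = (8.56×10^4)(5.77×10^-7) = 0.0494 m.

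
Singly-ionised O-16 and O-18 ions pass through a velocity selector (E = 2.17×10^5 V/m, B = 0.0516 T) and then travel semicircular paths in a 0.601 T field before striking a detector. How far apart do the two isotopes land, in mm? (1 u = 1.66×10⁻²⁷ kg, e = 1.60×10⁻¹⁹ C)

Both emerge at v = E/B₁ = 4.21×10^6 m/s.
r = mv/(qB₂), so r₁ = 1.162 m and r₂ = 1.307 m, giving Δr = 0.145 m.
After a semicircle each ion lands a diameter 2r from the entry slit, so the separation is 2Δr = 0.290 m.

Δd ≈ 290 mm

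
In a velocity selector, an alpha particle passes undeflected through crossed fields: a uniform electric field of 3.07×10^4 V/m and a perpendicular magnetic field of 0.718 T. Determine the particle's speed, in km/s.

For zero net force, qE = qvB, so v = E/B.
v = (3.07×10^4) / (0.718) = 4.28×10^4 m/s.

v ≈ 42.8 km/s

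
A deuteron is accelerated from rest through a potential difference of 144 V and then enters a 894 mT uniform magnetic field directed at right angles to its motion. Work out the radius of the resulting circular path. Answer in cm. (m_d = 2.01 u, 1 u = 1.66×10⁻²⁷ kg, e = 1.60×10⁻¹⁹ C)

The kinetic energy gained is K = qV = (1×1.60×10^-19)(144) = 2.30×10^-17 J.
v = √(2K/m) = 1.18×10^5 m/s.
r = mv/(qB) = (3.34×10^-27)(1.18×10^5) / [(1×1.60×10^-19)(0.894)] = 2.74×10^-3 m.

r ≈ 0.274 cm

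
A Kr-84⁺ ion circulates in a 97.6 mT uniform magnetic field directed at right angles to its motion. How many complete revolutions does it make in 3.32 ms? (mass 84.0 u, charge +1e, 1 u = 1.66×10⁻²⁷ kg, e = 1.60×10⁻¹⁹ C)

T = 2πm/(qB) = 2π(1.3944×10^-25) / [(1×1.60×10^-19)(0.0976)] = 5.6104×10^-5 s.
N = t/T = 3.32×10^-3 / 5.6104×10^-5 ≈ 59.18, so 59 complete revolutions.

N = 59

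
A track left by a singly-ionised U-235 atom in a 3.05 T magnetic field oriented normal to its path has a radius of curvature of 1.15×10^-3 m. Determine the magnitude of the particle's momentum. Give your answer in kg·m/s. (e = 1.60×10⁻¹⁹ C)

Since qvB = mv²/r, the momentum p = mv = qBr.
p = (1×1.60×10^-19)(3.05)(1.15×10^-3) = 5.61×10^-22 kg·m/s.

p ≈ 5.61×10^-22 kg·m/s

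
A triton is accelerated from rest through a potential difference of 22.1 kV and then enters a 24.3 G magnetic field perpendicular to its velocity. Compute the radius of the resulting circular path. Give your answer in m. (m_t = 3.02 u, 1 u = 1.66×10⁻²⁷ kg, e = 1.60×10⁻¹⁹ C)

The kinetic energy gained is K = qV = (1×1.60×10^-19)(2.21×10^4) = 3.54×10^-15 J.
v = √(2K/m) = 1.19×10^6 m/s.
r = mv/(qB) = (5.01×10^-27)(1.19×10^6) / [(1×1.60×10^-19)(2.43×10^-3)] = 15.3 m.

r ≈ 15.3 m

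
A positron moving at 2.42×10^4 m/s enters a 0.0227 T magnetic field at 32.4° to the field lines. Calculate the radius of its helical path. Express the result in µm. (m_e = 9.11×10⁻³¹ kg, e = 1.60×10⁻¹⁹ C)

r ≈ 3.25 µm

Only the perpendicular component v⊥ = v sin32.4° = 1.30×10^4 m/s is bent by the field.
r = m v⊥ /(qB) = (9.11×10^-31)(1.30×10^4) / [(1×1.60×10^-19)(0.0227)] = 3.25×10^-6 m.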